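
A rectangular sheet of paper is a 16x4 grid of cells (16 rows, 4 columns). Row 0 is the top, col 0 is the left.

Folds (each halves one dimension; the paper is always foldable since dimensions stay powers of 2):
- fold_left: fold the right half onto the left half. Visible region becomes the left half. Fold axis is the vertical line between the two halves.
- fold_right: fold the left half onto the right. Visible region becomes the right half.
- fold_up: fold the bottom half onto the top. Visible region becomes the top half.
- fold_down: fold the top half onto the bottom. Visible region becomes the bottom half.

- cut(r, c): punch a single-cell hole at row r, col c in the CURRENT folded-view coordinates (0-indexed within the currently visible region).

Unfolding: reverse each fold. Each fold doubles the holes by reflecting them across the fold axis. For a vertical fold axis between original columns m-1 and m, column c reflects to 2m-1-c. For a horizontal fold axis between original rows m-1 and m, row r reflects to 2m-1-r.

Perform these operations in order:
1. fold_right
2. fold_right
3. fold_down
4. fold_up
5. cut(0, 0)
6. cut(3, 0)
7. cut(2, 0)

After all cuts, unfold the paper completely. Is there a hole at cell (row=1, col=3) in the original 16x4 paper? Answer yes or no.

Op 1 fold_right: fold axis v@2; visible region now rows[0,16) x cols[2,4) = 16x2
Op 2 fold_right: fold axis v@3; visible region now rows[0,16) x cols[3,4) = 16x1
Op 3 fold_down: fold axis h@8; visible region now rows[8,16) x cols[3,4) = 8x1
Op 4 fold_up: fold axis h@12; visible region now rows[8,12) x cols[3,4) = 4x1
Op 5 cut(0, 0): punch at orig (8,3); cuts so far [(8, 3)]; region rows[8,12) x cols[3,4) = 4x1
Op 6 cut(3, 0): punch at orig (11,3); cuts so far [(8, 3), (11, 3)]; region rows[8,12) x cols[3,4) = 4x1
Op 7 cut(2, 0): punch at orig (10,3); cuts so far [(8, 3), (10, 3), (11, 3)]; region rows[8,12) x cols[3,4) = 4x1
Unfold 1 (reflect across h@12): 6 holes -> [(8, 3), (10, 3), (11, 3), (12, 3), (13, 3), (15, 3)]
Unfold 2 (reflect across h@8): 12 holes -> [(0, 3), (2, 3), (3, 3), (4, 3), (5, 3), (7, 3), (8, 3), (10, 3), (11, 3), (12, 3), (13, 3), (15, 3)]
Unfold 3 (reflect across v@3): 24 holes -> [(0, 2), (0, 3), (2, 2), (2, 3), (3, 2), (3, 3), (4, 2), (4, 3), (5, 2), (5, 3), (7, 2), (7, 3), (8, 2), (8, 3), (10, 2), (10, 3), (11, 2), (11, 3), (12, 2), (12, 3), (13, 2), (13, 3), (15, 2), (15, 3)]
Unfold 4 (reflect across v@2): 48 holes -> [(0, 0), (0, 1), (0, 2), (0, 3), (2, 0), (2, 1), (2, 2), (2, 3), (3, 0), (3, 1), (3, 2), (3, 3), (4, 0), (4, 1), (4, 2), (4, 3), (5, 0), (5, 1), (5, 2), (5, 3), (7, 0), (7, 1), (7, 2), (7, 3), (8, 0), (8, 1), (8, 2), (8, 3), (10, 0), (10, 1), (10, 2), (10, 3), (11, 0), (11, 1), (11, 2), (11, 3), (12, 0), (12, 1), (12, 2), (12, 3), (13, 0), (13, 1), (13, 2), (13, 3), (15, 0), (15, 1), (15, 2), (15, 3)]
Holes: [(0, 0), (0, 1), (0, 2), (0, 3), (2, 0), (2, 1), (2, 2), (2, 3), (3, 0), (3, 1), (3, 2), (3, 3), (4, 0), (4, 1), (4, 2), (4, 3), (5, 0), (5, 1), (5, 2), (5, 3), (7, 0), (7, 1), (7, 2), (7, 3), (8, 0), (8, 1), (8, 2), (8, 3), (10, 0), (10, 1), (10, 2), (10, 3), (11, 0), (11, 1), (11, 2), (11, 3), (12, 0), (12, 1), (12, 2), (12, 3), (13, 0), (13, 1), (13, 2), (13, 3), (15, 0), (15, 1), (15, 2), (15, 3)]

Answer: no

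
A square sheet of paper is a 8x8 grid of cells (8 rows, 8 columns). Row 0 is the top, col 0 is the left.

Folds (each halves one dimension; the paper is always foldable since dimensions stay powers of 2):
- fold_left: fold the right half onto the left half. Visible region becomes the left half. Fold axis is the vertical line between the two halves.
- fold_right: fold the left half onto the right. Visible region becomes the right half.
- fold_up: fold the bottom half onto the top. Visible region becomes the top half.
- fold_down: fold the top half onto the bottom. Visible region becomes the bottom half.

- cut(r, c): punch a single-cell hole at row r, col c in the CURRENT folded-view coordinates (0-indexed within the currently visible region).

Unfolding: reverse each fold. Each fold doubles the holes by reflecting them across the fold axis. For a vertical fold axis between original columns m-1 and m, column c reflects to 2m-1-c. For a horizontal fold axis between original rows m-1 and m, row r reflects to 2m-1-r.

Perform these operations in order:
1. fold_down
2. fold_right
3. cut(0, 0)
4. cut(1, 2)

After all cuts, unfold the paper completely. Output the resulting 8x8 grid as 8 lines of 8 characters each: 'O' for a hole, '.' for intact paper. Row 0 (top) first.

Op 1 fold_down: fold axis h@4; visible region now rows[4,8) x cols[0,8) = 4x8
Op 2 fold_right: fold axis v@4; visible region now rows[4,8) x cols[4,8) = 4x4
Op 3 cut(0, 0): punch at orig (4,4); cuts so far [(4, 4)]; region rows[4,8) x cols[4,8) = 4x4
Op 4 cut(1, 2): punch at orig (5,6); cuts so far [(4, 4), (5, 6)]; region rows[4,8) x cols[4,8) = 4x4
Unfold 1 (reflect across v@4): 4 holes -> [(4, 3), (4, 4), (5, 1), (5, 6)]
Unfold 2 (reflect across h@4): 8 holes -> [(2, 1), (2, 6), (3, 3), (3, 4), (4, 3), (4, 4), (5, 1), (5, 6)]

Answer: ........
........
.O....O.
...OO...
...OO...
.O....O.
........
........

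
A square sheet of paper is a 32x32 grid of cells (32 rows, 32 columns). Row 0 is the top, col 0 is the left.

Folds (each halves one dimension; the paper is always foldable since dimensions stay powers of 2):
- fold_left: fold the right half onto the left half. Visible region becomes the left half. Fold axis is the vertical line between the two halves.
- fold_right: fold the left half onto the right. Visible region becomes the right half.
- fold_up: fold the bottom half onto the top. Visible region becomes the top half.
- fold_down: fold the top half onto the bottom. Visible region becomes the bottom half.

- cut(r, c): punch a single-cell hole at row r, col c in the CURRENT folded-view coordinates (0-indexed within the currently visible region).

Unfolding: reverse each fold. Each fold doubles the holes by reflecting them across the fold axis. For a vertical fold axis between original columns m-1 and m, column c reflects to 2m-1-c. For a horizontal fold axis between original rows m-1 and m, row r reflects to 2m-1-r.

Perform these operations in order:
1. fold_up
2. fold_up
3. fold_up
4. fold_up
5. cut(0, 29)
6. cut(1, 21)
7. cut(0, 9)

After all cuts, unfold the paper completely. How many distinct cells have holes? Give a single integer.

Answer: 48

Derivation:
Op 1 fold_up: fold axis h@16; visible region now rows[0,16) x cols[0,32) = 16x32
Op 2 fold_up: fold axis h@8; visible region now rows[0,8) x cols[0,32) = 8x32
Op 3 fold_up: fold axis h@4; visible region now rows[0,4) x cols[0,32) = 4x32
Op 4 fold_up: fold axis h@2; visible region now rows[0,2) x cols[0,32) = 2x32
Op 5 cut(0, 29): punch at orig (0,29); cuts so far [(0, 29)]; region rows[0,2) x cols[0,32) = 2x32
Op 6 cut(1, 21): punch at orig (1,21); cuts so far [(0, 29), (1, 21)]; region rows[0,2) x cols[0,32) = 2x32
Op 7 cut(0, 9): punch at orig (0,9); cuts so far [(0, 9), (0, 29), (1, 21)]; region rows[0,2) x cols[0,32) = 2x32
Unfold 1 (reflect across h@2): 6 holes -> [(0, 9), (0, 29), (1, 21), (2, 21), (3, 9), (3, 29)]
Unfold 2 (reflect across h@4): 12 holes -> [(0, 9), (0, 29), (1, 21), (2, 21), (3, 9), (3, 29), (4, 9), (4, 29), (5, 21), (6, 21), (7, 9), (7, 29)]
Unfold 3 (reflect across h@8): 24 holes -> [(0, 9), (0, 29), (1, 21), (2, 21), (3, 9), (3, 29), (4, 9), (4, 29), (5, 21), (6, 21), (7, 9), (7, 29), (8, 9), (8, 29), (9, 21), (10, 21), (11, 9), (11, 29), (12, 9), (12, 29), (13, 21), (14, 21), (15, 9), (15, 29)]
Unfold 4 (reflect across h@16): 48 holes -> [(0, 9), (0, 29), (1, 21), (2, 21), (3, 9), (3, 29), (4, 9), (4, 29), (5, 21), (6, 21), (7, 9), (7, 29), (8, 9), (8, 29), (9, 21), (10, 21), (11, 9), (11, 29), (12, 9), (12, 29), (13, 21), (14, 21), (15, 9), (15, 29), (16, 9), (16, 29), (17, 21), (18, 21), (19, 9), (19, 29), (20, 9), (20, 29), (21, 21), (22, 21), (23, 9), (23, 29), (24, 9), (24, 29), (25, 21), (26, 21), (27, 9), (27, 29), (28, 9), (28, 29), (29, 21), (30, 21), (31, 9), (31, 29)]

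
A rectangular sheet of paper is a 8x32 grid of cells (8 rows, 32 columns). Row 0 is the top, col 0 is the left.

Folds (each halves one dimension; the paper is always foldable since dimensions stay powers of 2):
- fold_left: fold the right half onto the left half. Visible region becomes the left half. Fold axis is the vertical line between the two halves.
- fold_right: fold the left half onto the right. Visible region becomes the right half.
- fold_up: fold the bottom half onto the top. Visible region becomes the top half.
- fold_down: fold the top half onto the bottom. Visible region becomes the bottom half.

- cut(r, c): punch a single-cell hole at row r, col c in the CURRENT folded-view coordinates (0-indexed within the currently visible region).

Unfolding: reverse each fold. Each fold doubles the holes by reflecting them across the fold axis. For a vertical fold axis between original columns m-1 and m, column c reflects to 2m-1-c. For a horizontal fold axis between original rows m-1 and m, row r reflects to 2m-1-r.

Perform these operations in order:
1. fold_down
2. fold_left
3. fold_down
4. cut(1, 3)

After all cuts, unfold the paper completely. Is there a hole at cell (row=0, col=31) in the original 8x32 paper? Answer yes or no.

Answer: no

Derivation:
Op 1 fold_down: fold axis h@4; visible region now rows[4,8) x cols[0,32) = 4x32
Op 2 fold_left: fold axis v@16; visible region now rows[4,8) x cols[0,16) = 4x16
Op 3 fold_down: fold axis h@6; visible region now rows[6,8) x cols[0,16) = 2x16
Op 4 cut(1, 3): punch at orig (7,3); cuts so far [(7, 3)]; region rows[6,8) x cols[0,16) = 2x16
Unfold 1 (reflect across h@6): 2 holes -> [(4, 3), (7, 3)]
Unfold 2 (reflect across v@16): 4 holes -> [(4, 3), (4, 28), (7, 3), (7, 28)]
Unfold 3 (reflect across h@4): 8 holes -> [(0, 3), (0, 28), (3, 3), (3, 28), (4, 3), (4, 28), (7, 3), (7, 28)]
Holes: [(0, 3), (0, 28), (3, 3), (3, 28), (4, 3), (4, 28), (7, 3), (7, 28)]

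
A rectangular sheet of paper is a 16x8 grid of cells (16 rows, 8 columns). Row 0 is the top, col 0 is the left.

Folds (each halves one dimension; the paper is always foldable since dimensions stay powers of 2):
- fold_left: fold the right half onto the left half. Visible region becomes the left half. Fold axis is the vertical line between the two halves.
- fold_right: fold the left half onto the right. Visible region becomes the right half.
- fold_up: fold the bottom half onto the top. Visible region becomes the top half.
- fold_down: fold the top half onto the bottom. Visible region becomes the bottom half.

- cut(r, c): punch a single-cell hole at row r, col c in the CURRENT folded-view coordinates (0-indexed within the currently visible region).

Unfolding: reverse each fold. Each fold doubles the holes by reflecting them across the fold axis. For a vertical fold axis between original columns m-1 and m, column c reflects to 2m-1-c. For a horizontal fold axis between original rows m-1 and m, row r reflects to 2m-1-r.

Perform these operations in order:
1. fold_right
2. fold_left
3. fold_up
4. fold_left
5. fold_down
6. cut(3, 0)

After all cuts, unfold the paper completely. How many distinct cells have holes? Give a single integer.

Op 1 fold_right: fold axis v@4; visible region now rows[0,16) x cols[4,8) = 16x4
Op 2 fold_left: fold axis v@6; visible region now rows[0,16) x cols[4,6) = 16x2
Op 3 fold_up: fold axis h@8; visible region now rows[0,8) x cols[4,6) = 8x2
Op 4 fold_left: fold axis v@5; visible region now rows[0,8) x cols[4,5) = 8x1
Op 5 fold_down: fold axis h@4; visible region now rows[4,8) x cols[4,5) = 4x1
Op 6 cut(3, 0): punch at orig (7,4); cuts so far [(7, 4)]; region rows[4,8) x cols[4,5) = 4x1
Unfold 1 (reflect across h@4): 2 holes -> [(0, 4), (7, 4)]
Unfold 2 (reflect across v@5): 4 holes -> [(0, 4), (0, 5), (7, 4), (7, 5)]
Unfold 3 (reflect across h@8): 8 holes -> [(0, 4), (0, 5), (7, 4), (7, 5), (8, 4), (8, 5), (15, 4), (15, 5)]
Unfold 4 (reflect across v@6): 16 holes -> [(0, 4), (0, 5), (0, 6), (0, 7), (7, 4), (7, 5), (7, 6), (7, 7), (8, 4), (8, 5), (8, 6), (8, 7), (15, 4), (15, 5), (15, 6), (15, 7)]
Unfold 5 (reflect across v@4): 32 holes -> [(0, 0), (0, 1), (0, 2), (0, 3), (0, 4), (0, 5), (0, 6), (0, 7), (7, 0), (7, 1), (7, 2), (7, 3), (7, 4), (7, 5), (7, 6), (7, 7), (8, 0), (8, 1), (8, 2), (8, 3), (8, 4), (8, 5), (8, 6), (8, 7), (15, 0), (15, 1), (15, 2), (15, 3), (15, 4), (15, 5), (15, 6), (15, 7)]

Answer: 32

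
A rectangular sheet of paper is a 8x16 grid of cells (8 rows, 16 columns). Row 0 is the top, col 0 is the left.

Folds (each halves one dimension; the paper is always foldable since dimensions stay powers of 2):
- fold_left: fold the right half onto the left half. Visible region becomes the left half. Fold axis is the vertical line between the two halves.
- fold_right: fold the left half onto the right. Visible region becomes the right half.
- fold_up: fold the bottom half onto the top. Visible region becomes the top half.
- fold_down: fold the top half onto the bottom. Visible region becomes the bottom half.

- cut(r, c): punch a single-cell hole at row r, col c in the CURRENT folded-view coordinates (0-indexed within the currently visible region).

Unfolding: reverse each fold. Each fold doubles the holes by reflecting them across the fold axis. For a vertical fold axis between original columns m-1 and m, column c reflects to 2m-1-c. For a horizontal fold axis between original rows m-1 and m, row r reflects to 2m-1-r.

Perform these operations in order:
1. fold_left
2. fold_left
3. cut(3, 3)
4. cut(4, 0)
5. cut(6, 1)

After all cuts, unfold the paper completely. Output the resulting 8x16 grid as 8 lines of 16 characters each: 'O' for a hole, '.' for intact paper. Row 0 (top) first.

Op 1 fold_left: fold axis v@8; visible region now rows[0,8) x cols[0,8) = 8x8
Op 2 fold_left: fold axis v@4; visible region now rows[0,8) x cols[0,4) = 8x4
Op 3 cut(3, 3): punch at orig (3,3); cuts so far [(3, 3)]; region rows[0,8) x cols[0,4) = 8x4
Op 4 cut(4, 0): punch at orig (4,0); cuts so far [(3, 3), (4, 0)]; region rows[0,8) x cols[0,4) = 8x4
Op 5 cut(6, 1): punch at orig (6,1); cuts so far [(3, 3), (4, 0), (6, 1)]; region rows[0,8) x cols[0,4) = 8x4
Unfold 1 (reflect across v@4): 6 holes -> [(3, 3), (3, 4), (4, 0), (4, 7), (6, 1), (6, 6)]
Unfold 2 (reflect across v@8): 12 holes -> [(3, 3), (3, 4), (3, 11), (3, 12), (4, 0), (4, 7), (4, 8), (4, 15), (6, 1), (6, 6), (6, 9), (6, 14)]

Answer: ................
................
................
...OO......OO...
O......OO......O
................
.O....O..O....O.
................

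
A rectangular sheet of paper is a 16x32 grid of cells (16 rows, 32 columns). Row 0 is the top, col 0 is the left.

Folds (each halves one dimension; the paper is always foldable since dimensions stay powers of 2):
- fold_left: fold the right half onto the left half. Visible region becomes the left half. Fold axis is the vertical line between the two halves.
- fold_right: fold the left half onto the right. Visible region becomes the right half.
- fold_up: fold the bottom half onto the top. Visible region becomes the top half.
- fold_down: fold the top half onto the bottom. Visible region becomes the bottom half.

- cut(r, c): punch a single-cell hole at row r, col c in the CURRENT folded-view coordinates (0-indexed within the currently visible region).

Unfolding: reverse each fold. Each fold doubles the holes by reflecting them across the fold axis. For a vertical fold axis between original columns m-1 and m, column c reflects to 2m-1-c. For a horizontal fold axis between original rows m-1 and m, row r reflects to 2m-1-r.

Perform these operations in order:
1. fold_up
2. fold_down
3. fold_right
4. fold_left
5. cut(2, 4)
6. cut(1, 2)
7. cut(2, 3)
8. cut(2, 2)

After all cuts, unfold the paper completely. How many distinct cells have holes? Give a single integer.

Answer: 64

Derivation:
Op 1 fold_up: fold axis h@8; visible region now rows[0,8) x cols[0,32) = 8x32
Op 2 fold_down: fold axis h@4; visible region now rows[4,8) x cols[0,32) = 4x32
Op 3 fold_right: fold axis v@16; visible region now rows[4,8) x cols[16,32) = 4x16
Op 4 fold_left: fold axis v@24; visible region now rows[4,8) x cols[16,24) = 4x8
Op 5 cut(2, 4): punch at orig (6,20); cuts so far [(6, 20)]; region rows[4,8) x cols[16,24) = 4x8
Op 6 cut(1, 2): punch at orig (5,18); cuts so far [(5, 18), (6, 20)]; region rows[4,8) x cols[16,24) = 4x8
Op 7 cut(2, 3): punch at orig (6,19); cuts so far [(5, 18), (6, 19), (6, 20)]; region rows[4,8) x cols[16,24) = 4x8
Op 8 cut(2, 2): punch at orig (6,18); cuts so far [(5, 18), (6, 18), (6, 19), (6, 20)]; region rows[4,8) x cols[16,24) = 4x8
Unfold 1 (reflect across v@24): 8 holes -> [(5, 18), (5, 29), (6, 18), (6, 19), (6, 20), (6, 27), (6, 28), (6, 29)]
Unfold 2 (reflect across v@16): 16 holes -> [(5, 2), (5, 13), (5, 18), (5, 29), (6, 2), (6, 3), (6, 4), (6, 11), (6, 12), (6, 13), (6, 18), (6, 19), (6, 20), (6, 27), (6, 28), (6, 29)]
Unfold 3 (reflect across h@4): 32 holes -> [(1, 2), (1, 3), (1, 4), (1, 11), (1, 12), (1, 13), (1, 18), (1, 19), (1, 20), (1, 27), (1, 28), (1, 29), (2, 2), (2, 13), (2, 18), (2, 29), (5, 2), (5, 13), (5, 18), (5, 29), (6, 2), (6, 3), (6, 4), (6, 11), (6, 12), (6, 13), (6, 18), (6, 19), (6, 20), (6, 27), (6, 28), (6, 29)]
Unfold 4 (reflect across h@8): 64 holes -> [(1, 2), (1, 3), (1, 4), (1, 11), (1, 12), (1, 13), (1, 18), (1, 19), (1, 20), (1, 27), (1, 28), (1, 29), (2, 2), (2, 13), (2, 18), (2, 29), (5, 2), (5, 13), (5, 18), (5, 29), (6, 2), (6, 3), (6, 4), (6, 11), (6, 12), (6, 13), (6, 18), (6, 19), (6, 20), (6, 27), (6, 28), (6, 29), (9, 2), (9, 3), (9, 4), (9, 11), (9, 12), (9, 13), (9, 18), (9, 19), (9, 20), (9, 27), (9, 28), (9, 29), (10, 2), (10, 13), (10, 18), (10, 29), (13, 2), (13, 13), (13, 18), (13, 29), (14, 2), (14, 3), (14, 4), (14, 11), (14, 12), (14, 13), (14, 18), (14, 19), (14, 20), (14, 27), (14, 28), (14, 29)]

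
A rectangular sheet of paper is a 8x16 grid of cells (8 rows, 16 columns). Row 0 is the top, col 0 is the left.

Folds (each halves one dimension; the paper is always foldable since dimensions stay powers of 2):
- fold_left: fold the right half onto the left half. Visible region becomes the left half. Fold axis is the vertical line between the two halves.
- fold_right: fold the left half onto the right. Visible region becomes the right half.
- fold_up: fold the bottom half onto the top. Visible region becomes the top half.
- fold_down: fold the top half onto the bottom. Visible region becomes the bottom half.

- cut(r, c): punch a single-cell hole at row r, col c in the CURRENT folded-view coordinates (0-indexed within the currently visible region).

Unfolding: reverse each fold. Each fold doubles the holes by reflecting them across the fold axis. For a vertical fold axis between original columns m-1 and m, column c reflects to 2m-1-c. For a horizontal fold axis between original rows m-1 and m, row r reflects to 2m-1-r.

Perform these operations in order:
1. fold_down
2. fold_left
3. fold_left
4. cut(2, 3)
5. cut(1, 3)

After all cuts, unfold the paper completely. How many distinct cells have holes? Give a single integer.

Answer: 16

Derivation:
Op 1 fold_down: fold axis h@4; visible region now rows[4,8) x cols[0,16) = 4x16
Op 2 fold_left: fold axis v@8; visible region now rows[4,8) x cols[0,8) = 4x8
Op 3 fold_left: fold axis v@4; visible region now rows[4,8) x cols[0,4) = 4x4
Op 4 cut(2, 3): punch at orig (6,3); cuts so far [(6, 3)]; region rows[4,8) x cols[0,4) = 4x4
Op 5 cut(1, 3): punch at orig (5,3); cuts so far [(5, 3), (6, 3)]; region rows[4,8) x cols[0,4) = 4x4
Unfold 1 (reflect across v@4): 4 holes -> [(5, 3), (5, 4), (6, 3), (6, 4)]
Unfold 2 (reflect across v@8): 8 holes -> [(5, 3), (5, 4), (5, 11), (5, 12), (6, 3), (6, 4), (6, 11), (6, 12)]
Unfold 3 (reflect across h@4): 16 holes -> [(1, 3), (1, 4), (1, 11), (1, 12), (2, 3), (2, 4), (2, 11), (2, 12), (5, 3), (5, 4), (5, 11), (5, 12), (6, 3), (6, 4), (6, 11), (6, 12)]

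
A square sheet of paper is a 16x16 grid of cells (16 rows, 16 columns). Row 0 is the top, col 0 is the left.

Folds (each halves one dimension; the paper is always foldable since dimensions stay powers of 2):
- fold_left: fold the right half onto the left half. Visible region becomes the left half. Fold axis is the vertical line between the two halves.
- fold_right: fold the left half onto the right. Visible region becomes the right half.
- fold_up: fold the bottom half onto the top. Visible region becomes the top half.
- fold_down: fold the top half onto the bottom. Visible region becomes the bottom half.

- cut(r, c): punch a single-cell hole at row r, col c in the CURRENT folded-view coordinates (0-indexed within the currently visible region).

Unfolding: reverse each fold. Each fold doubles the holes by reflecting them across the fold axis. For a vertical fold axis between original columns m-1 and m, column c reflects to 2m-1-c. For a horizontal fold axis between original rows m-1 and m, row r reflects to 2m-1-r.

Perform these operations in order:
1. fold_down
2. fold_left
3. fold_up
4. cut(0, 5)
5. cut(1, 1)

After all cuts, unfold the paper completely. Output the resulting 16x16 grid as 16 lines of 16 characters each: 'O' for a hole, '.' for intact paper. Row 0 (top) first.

Op 1 fold_down: fold axis h@8; visible region now rows[8,16) x cols[0,16) = 8x16
Op 2 fold_left: fold axis v@8; visible region now rows[8,16) x cols[0,8) = 8x8
Op 3 fold_up: fold axis h@12; visible region now rows[8,12) x cols[0,8) = 4x8
Op 4 cut(0, 5): punch at orig (8,5); cuts so far [(8, 5)]; region rows[8,12) x cols[0,8) = 4x8
Op 5 cut(1, 1): punch at orig (9,1); cuts so far [(8, 5), (9, 1)]; region rows[8,12) x cols[0,8) = 4x8
Unfold 1 (reflect across h@12): 4 holes -> [(8, 5), (9, 1), (14, 1), (15, 5)]
Unfold 2 (reflect across v@8): 8 holes -> [(8, 5), (8, 10), (9, 1), (9, 14), (14, 1), (14, 14), (15, 5), (15, 10)]
Unfold 3 (reflect across h@8): 16 holes -> [(0, 5), (0, 10), (1, 1), (1, 14), (6, 1), (6, 14), (7, 5), (7, 10), (8, 5), (8, 10), (9, 1), (9, 14), (14, 1), (14, 14), (15, 5), (15, 10)]

Answer: .....O....O.....
.O............O.
................
................
................
................
.O............O.
.....O....O.....
.....O....O.....
.O............O.
................
................
................
................
.O............O.
.....O....O.....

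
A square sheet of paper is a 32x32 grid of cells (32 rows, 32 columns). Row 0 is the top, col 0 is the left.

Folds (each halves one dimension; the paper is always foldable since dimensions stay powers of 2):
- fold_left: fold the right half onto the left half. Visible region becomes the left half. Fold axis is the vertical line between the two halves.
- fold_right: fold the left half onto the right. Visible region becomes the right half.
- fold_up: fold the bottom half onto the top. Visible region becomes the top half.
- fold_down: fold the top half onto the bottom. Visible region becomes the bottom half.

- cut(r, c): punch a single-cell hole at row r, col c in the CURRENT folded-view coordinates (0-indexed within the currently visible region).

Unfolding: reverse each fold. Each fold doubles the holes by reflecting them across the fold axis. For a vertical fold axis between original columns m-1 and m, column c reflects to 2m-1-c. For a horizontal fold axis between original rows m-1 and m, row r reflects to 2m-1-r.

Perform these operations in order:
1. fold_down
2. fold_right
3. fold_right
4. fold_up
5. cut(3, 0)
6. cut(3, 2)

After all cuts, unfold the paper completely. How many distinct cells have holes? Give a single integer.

Answer: 32

Derivation:
Op 1 fold_down: fold axis h@16; visible region now rows[16,32) x cols[0,32) = 16x32
Op 2 fold_right: fold axis v@16; visible region now rows[16,32) x cols[16,32) = 16x16
Op 3 fold_right: fold axis v@24; visible region now rows[16,32) x cols[24,32) = 16x8
Op 4 fold_up: fold axis h@24; visible region now rows[16,24) x cols[24,32) = 8x8
Op 5 cut(3, 0): punch at orig (19,24); cuts so far [(19, 24)]; region rows[16,24) x cols[24,32) = 8x8
Op 6 cut(3, 2): punch at orig (19,26); cuts so far [(19, 24), (19, 26)]; region rows[16,24) x cols[24,32) = 8x8
Unfold 1 (reflect across h@24): 4 holes -> [(19, 24), (19, 26), (28, 24), (28, 26)]
Unfold 2 (reflect across v@24): 8 holes -> [(19, 21), (19, 23), (19, 24), (19, 26), (28, 21), (28, 23), (28, 24), (28, 26)]
Unfold 3 (reflect across v@16): 16 holes -> [(19, 5), (19, 7), (19, 8), (19, 10), (19, 21), (19, 23), (19, 24), (19, 26), (28, 5), (28, 7), (28, 8), (28, 10), (28, 21), (28, 23), (28, 24), (28, 26)]
Unfold 4 (reflect across h@16): 32 holes -> [(3, 5), (3, 7), (3, 8), (3, 10), (3, 21), (3, 23), (3, 24), (3, 26), (12, 5), (12, 7), (12, 8), (12, 10), (12, 21), (12, 23), (12, 24), (12, 26), (19, 5), (19, 7), (19, 8), (19, 10), (19, 21), (19, 23), (19, 24), (19, 26), (28, 5), (28, 7), (28, 8), (28, 10), (28, 21), (28, 23), (28, 24), (28, 26)]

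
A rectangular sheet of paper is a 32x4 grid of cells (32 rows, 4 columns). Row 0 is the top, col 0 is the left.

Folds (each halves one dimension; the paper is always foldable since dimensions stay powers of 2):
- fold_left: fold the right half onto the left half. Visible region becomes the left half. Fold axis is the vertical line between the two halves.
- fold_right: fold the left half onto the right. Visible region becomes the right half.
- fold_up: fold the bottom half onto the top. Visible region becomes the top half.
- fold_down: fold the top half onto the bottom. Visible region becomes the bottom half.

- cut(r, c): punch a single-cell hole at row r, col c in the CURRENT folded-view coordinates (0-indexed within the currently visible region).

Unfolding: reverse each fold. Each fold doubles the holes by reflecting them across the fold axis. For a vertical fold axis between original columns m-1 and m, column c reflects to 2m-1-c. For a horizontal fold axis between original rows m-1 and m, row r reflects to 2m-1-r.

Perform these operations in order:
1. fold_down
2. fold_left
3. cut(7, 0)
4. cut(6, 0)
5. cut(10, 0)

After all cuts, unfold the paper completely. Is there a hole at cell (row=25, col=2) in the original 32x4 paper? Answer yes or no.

Answer: no

Derivation:
Op 1 fold_down: fold axis h@16; visible region now rows[16,32) x cols[0,4) = 16x4
Op 2 fold_left: fold axis v@2; visible region now rows[16,32) x cols[0,2) = 16x2
Op 3 cut(7, 0): punch at orig (23,0); cuts so far [(23, 0)]; region rows[16,32) x cols[0,2) = 16x2
Op 4 cut(6, 0): punch at orig (22,0); cuts so far [(22, 0), (23, 0)]; region rows[16,32) x cols[0,2) = 16x2
Op 5 cut(10, 0): punch at orig (26,0); cuts so far [(22, 0), (23, 0), (26, 0)]; region rows[16,32) x cols[0,2) = 16x2
Unfold 1 (reflect across v@2): 6 holes -> [(22, 0), (22, 3), (23, 0), (23, 3), (26, 0), (26, 3)]
Unfold 2 (reflect across h@16): 12 holes -> [(5, 0), (5, 3), (8, 0), (8, 3), (9, 0), (9, 3), (22, 0), (22, 3), (23, 0), (23, 3), (26, 0), (26, 3)]
Holes: [(5, 0), (5, 3), (8, 0), (8, 3), (9, 0), (9, 3), (22, 0), (22, 3), (23, 0), (23, 3), (26, 0), (26, 3)]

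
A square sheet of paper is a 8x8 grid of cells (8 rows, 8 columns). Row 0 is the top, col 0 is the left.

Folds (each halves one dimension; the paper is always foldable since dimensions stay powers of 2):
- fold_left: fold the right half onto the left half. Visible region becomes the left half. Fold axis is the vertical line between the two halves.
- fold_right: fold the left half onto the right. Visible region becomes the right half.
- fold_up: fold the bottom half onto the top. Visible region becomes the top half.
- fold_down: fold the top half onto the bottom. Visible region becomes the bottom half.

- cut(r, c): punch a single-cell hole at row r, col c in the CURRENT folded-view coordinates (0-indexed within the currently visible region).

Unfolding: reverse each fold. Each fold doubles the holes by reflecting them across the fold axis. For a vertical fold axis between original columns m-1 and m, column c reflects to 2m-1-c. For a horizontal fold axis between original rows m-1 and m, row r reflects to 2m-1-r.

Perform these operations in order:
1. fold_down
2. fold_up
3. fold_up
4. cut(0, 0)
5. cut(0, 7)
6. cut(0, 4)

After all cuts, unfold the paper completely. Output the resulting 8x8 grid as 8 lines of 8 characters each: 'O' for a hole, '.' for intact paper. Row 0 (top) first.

Op 1 fold_down: fold axis h@4; visible region now rows[4,8) x cols[0,8) = 4x8
Op 2 fold_up: fold axis h@6; visible region now rows[4,6) x cols[0,8) = 2x8
Op 3 fold_up: fold axis h@5; visible region now rows[4,5) x cols[0,8) = 1x8
Op 4 cut(0, 0): punch at orig (4,0); cuts so far [(4, 0)]; region rows[4,5) x cols[0,8) = 1x8
Op 5 cut(0, 7): punch at orig (4,7); cuts so far [(4, 0), (4, 7)]; region rows[4,5) x cols[0,8) = 1x8
Op 6 cut(0, 4): punch at orig (4,4); cuts so far [(4, 0), (4, 4), (4, 7)]; region rows[4,5) x cols[0,8) = 1x8
Unfold 1 (reflect across h@5): 6 holes -> [(4, 0), (4, 4), (4, 7), (5, 0), (5, 4), (5, 7)]
Unfold 2 (reflect across h@6): 12 holes -> [(4, 0), (4, 4), (4, 7), (5, 0), (5, 4), (5, 7), (6, 0), (6, 4), (6, 7), (7, 0), (7, 4), (7, 7)]
Unfold 3 (reflect across h@4): 24 holes -> [(0, 0), (0, 4), (0, 7), (1, 0), (1, 4), (1, 7), (2, 0), (2, 4), (2, 7), (3, 0), (3, 4), (3, 7), (4, 0), (4, 4), (4, 7), (5, 0), (5, 4), (5, 7), (6, 0), (6, 4), (6, 7), (7, 0), (7, 4), (7, 7)]

Answer: O...O..O
O...O..O
O...O..O
O...O..O
O...O..O
O...O..O
O...O..O
O...O..O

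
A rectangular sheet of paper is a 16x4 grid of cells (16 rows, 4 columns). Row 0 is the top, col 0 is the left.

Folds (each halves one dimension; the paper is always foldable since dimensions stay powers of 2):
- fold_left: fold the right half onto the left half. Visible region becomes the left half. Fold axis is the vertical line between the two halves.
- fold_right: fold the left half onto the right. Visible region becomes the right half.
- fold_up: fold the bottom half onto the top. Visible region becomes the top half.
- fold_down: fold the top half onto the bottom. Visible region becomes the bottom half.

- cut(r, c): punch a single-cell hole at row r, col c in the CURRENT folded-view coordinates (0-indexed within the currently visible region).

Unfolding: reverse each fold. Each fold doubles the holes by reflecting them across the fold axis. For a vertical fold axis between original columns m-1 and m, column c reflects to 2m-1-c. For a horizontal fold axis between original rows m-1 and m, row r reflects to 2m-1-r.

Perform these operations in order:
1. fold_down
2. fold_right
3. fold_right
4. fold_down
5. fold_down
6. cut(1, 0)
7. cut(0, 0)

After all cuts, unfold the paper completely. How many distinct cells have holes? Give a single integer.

Op 1 fold_down: fold axis h@8; visible region now rows[8,16) x cols[0,4) = 8x4
Op 2 fold_right: fold axis v@2; visible region now rows[8,16) x cols[2,4) = 8x2
Op 3 fold_right: fold axis v@3; visible region now rows[8,16) x cols[3,4) = 8x1
Op 4 fold_down: fold axis h@12; visible region now rows[12,16) x cols[3,4) = 4x1
Op 5 fold_down: fold axis h@14; visible region now rows[14,16) x cols[3,4) = 2x1
Op 6 cut(1, 0): punch at orig (15,3); cuts so far [(15, 3)]; region rows[14,16) x cols[3,4) = 2x1
Op 7 cut(0, 0): punch at orig (14,3); cuts so far [(14, 3), (15, 3)]; region rows[14,16) x cols[3,4) = 2x1
Unfold 1 (reflect across h@14): 4 holes -> [(12, 3), (13, 3), (14, 3), (15, 3)]
Unfold 2 (reflect across h@12): 8 holes -> [(8, 3), (9, 3), (10, 3), (11, 3), (12, 3), (13, 3), (14, 3), (15, 3)]
Unfold 3 (reflect across v@3): 16 holes -> [(8, 2), (8, 3), (9, 2), (9, 3), (10, 2), (10, 3), (11, 2), (11, 3), (12, 2), (12, 3), (13, 2), (13, 3), (14, 2), (14, 3), (15, 2), (15, 3)]
Unfold 4 (reflect across v@2): 32 holes -> [(8, 0), (8, 1), (8, 2), (8, 3), (9, 0), (9, 1), (9, 2), (9, 3), (10, 0), (10, 1), (10, 2), (10, 3), (11, 0), (11, 1), (11, 2), (11, 3), (12, 0), (12, 1), (12, 2), (12, 3), (13, 0), (13, 1), (13, 2), (13, 3), (14, 0), (14, 1), (14, 2), (14, 3), (15, 0), (15, 1), (15, 2), (15, 3)]
Unfold 5 (reflect across h@8): 64 holes -> [(0, 0), (0, 1), (0, 2), (0, 3), (1, 0), (1, 1), (1, 2), (1, 3), (2, 0), (2, 1), (2, 2), (2, 3), (3, 0), (3, 1), (3, 2), (3, 3), (4, 0), (4, 1), (4, 2), (4, 3), (5, 0), (5, 1), (5, 2), (5, 3), (6, 0), (6, 1), (6, 2), (6, 3), (7, 0), (7, 1), (7, 2), (7, 3), (8, 0), (8, 1), (8, 2), (8, 3), (9, 0), (9, 1), (9, 2), (9, 3), (10, 0), (10, 1), (10, 2), (10, 3), (11, 0), (11, 1), (11, 2), (11, 3), (12, 0), (12, 1), (12, 2), (12, 3), (13, 0), (13, 1), (13, 2), (13, 3), (14, 0), (14, 1), (14, 2), (14, 3), (15, 0), (15, 1), (15, 2), (15, 3)]

Answer: 64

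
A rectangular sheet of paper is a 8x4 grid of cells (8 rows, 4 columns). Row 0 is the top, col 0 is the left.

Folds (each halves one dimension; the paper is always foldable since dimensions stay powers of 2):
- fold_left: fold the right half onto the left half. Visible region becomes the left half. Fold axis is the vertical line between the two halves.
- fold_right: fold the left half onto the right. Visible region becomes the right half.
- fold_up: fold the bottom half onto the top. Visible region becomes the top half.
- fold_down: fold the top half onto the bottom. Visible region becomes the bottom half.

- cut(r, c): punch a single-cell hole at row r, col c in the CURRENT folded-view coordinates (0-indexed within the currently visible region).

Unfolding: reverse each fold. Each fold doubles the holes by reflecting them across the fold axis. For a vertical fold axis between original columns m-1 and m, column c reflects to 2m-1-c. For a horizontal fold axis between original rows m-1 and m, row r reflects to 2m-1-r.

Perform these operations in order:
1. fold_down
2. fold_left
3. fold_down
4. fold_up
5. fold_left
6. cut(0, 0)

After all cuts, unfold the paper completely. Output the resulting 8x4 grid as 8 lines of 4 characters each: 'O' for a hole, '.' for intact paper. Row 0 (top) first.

Answer: OOOO
OOOO
OOOO
OOOO
OOOO
OOOO
OOOO
OOOO

Derivation:
Op 1 fold_down: fold axis h@4; visible region now rows[4,8) x cols[0,4) = 4x4
Op 2 fold_left: fold axis v@2; visible region now rows[4,8) x cols[0,2) = 4x2
Op 3 fold_down: fold axis h@6; visible region now rows[6,8) x cols[0,2) = 2x2
Op 4 fold_up: fold axis h@7; visible region now rows[6,7) x cols[0,2) = 1x2
Op 5 fold_left: fold axis v@1; visible region now rows[6,7) x cols[0,1) = 1x1
Op 6 cut(0, 0): punch at orig (6,0); cuts so far [(6, 0)]; region rows[6,7) x cols[0,1) = 1x1
Unfold 1 (reflect across v@1): 2 holes -> [(6, 0), (6, 1)]
Unfold 2 (reflect across h@7): 4 holes -> [(6, 0), (6, 1), (7, 0), (7, 1)]
Unfold 3 (reflect across h@6): 8 holes -> [(4, 0), (4, 1), (5, 0), (5, 1), (6, 0), (6, 1), (7, 0), (7, 1)]
Unfold 4 (reflect across v@2): 16 holes -> [(4, 0), (4, 1), (4, 2), (4, 3), (5, 0), (5, 1), (5, 2), (5, 3), (6, 0), (6, 1), (6, 2), (6, 3), (7, 0), (7, 1), (7, 2), (7, 3)]
Unfold 5 (reflect across h@4): 32 holes -> [(0, 0), (0, 1), (0, 2), (0, 3), (1, 0), (1, 1), (1, 2), (1, 3), (2, 0), (2, 1), (2, 2), (2, 3), (3, 0), (3, 1), (3, 2), (3, 3), (4, 0), (4, 1), (4, 2), (4, 3), (5, 0), (5, 1), (5, 2), (5, 3), (6, 0), (6, 1), (6, 2), (6, 3), (7, 0), (7, 1), (7, 2), (7, 3)]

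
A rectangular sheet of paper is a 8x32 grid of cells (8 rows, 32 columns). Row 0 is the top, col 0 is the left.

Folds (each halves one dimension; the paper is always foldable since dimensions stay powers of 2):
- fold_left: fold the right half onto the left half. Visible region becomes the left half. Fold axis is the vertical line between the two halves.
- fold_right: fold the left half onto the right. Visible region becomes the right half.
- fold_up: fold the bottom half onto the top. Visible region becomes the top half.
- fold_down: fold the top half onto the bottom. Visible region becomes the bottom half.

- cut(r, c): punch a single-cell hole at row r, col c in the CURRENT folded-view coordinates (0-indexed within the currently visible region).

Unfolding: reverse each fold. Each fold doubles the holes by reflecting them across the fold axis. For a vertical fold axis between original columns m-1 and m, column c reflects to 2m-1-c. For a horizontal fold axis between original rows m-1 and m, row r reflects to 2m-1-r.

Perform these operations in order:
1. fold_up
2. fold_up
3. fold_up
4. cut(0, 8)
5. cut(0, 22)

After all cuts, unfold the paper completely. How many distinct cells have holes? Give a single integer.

Answer: 16

Derivation:
Op 1 fold_up: fold axis h@4; visible region now rows[0,4) x cols[0,32) = 4x32
Op 2 fold_up: fold axis h@2; visible region now rows[0,2) x cols[0,32) = 2x32
Op 3 fold_up: fold axis h@1; visible region now rows[0,1) x cols[0,32) = 1x32
Op 4 cut(0, 8): punch at orig (0,8); cuts so far [(0, 8)]; region rows[0,1) x cols[0,32) = 1x32
Op 5 cut(0, 22): punch at orig (0,22); cuts so far [(0, 8), (0, 22)]; region rows[0,1) x cols[0,32) = 1x32
Unfold 1 (reflect across h@1): 4 holes -> [(0, 8), (0, 22), (1, 8), (1, 22)]
Unfold 2 (reflect across h@2): 8 holes -> [(0, 8), (0, 22), (1, 8), (1, 22), (2, 8), (2, 22), (3, 8), (3, 22)]
Unfold 3 (reflect across h@4): 16 holes -> [(0, 8), (0, 22), (1, 8), (1, 22), (2, 8), (2, 22), (3, 8), (3, 22), (4, 8), (4, 22), (5, 8), (5, 22), (6, 8), (6, 22), (7, 8), (7, 22)]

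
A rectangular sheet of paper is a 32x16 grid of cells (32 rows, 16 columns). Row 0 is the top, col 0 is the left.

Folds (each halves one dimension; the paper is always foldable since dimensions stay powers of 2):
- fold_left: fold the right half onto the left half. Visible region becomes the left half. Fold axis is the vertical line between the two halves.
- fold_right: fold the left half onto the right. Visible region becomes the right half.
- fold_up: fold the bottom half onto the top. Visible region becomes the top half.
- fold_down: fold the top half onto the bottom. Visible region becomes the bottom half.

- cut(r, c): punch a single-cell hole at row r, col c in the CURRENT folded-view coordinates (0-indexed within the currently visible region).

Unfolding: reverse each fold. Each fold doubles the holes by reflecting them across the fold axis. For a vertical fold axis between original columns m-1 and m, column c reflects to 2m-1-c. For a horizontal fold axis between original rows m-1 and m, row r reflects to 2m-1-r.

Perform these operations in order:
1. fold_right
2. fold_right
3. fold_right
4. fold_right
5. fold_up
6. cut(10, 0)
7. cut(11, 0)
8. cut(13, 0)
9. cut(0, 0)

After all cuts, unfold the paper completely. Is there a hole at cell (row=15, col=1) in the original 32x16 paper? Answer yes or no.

Op 1 fold_right: fold axis v@8; visible region now rows[0,32) x cols[8,16) = 32x8
Op 2 fold_right: fold axis v@12; visible region now rows[0,32) x cols[12,16) = 32x4
Op 3 fold_right: fold axis v@14; visible region now rows[0,32) x cols[14,16) = 32x2
Op 4 fold_right: fold axis v@15; visible region now rows[0,32) x cols[15,16) = 32x1
Op 5 fold_up: fold axis h@16; visible region now rows[0,16) x cols[15,16) = 16x1
Op 6 cut(10, 0): punch at orig (10,15); cuts so far [(10, 15)]; region rows[0,16) x cols[15,16) = 16x1
Op 7 cut(11, 0): punch at orig (11,15); cuts so far [(10, 15), (11, 15)]; region rows[0,16) x cols[15,16) = 16x1
Op 8 cut(13, 0): punch at orig (13,15); cuts so far [(10, 15), (11, 15), (13, 15)]; region rows[0,16) x cols[15,16) = 16x1
Op 9 cut(0, 0): punch at orig (0,15); cuts so far [(0, 15), (10, 15), (11, 15), (13, 15)]; region rows[0,16) x cols[15,16) = 16x1
Unfold 1 (reflect across h@16): 8 holes -> [(0, 15), (10, 15), (11, 15), (13, 15), (18, 15), (20, 15), (21, 15), (31, 15)]
Unfold 2 (reflect across v@15): 16 holes -> [(0, 14), (0, 15), (10, 14), (10, 15), (11, 14), (11, 15), (13, 14), (13, 15), (18, 14), (18, 15), (20, 14), (20, 15), (21, 14), (21, 15), (31, 14), (31, 15)]
Unfold 3 (reflect across v@14): 32 holes -> [(0, 12), (0, 13), (0, 14), (0, 15), (10, 12), (10, 13), (10, 14), (10, 15), (11, 12), (11, 13), (11, 14), (11, 15), (13, 12), (13, 13), (13, 14), (13, 15), (18, 12), (18, 13), (18, 14), (18, 15), (20, 12), (20, 13), (20, 14), (20, 15), (21, 12), (21, 13), (21, 14), (21, 15), (31, 12), (31, 13), (31, 14), (31, 15)]
Unfold 4 (reflect across v@12): 64 holes -> [(0, 8), (0, 9), (0, 10), (0, 11), (0, 12), (0, 13), (0, 14), (0, 15), (10, 8), (10, 9), (10, 10), (10, 11), (10, 12), (10, 13), (10, 14), (10, 15), (11, 8), (11, 9), (11, 10), (11, 11), (11, 12), (11, 13), (11, 14), (11, 15), (13, 8), (13, 9), (13, 10), (13, 11), (13, 12), (13, 13), (13, 14), (13, 15), (18, 8), (18, 9), (18, 10), (18, 11), (18, 12), (18, 13), (18, 14), (18, 15), (20, 8), (20, 9), (20, 10), (20, 11), (20, 12), (20, 13), (20, 14), (20, 15), (21, 8), (21, 9), (21, 10), (21, 11), (21, 12), (21, 13), (21, 14), (21, 15), (31, 8), (31, 9), (31, 10), (31, 11), (31, 12), (31, 13), (31, 14), (31, 15)]
Unfold 5 (reflect across v@8): 128 holes -> [(0, 0), (0, 1), (0, 2), (0, 3), (0, 4), (0, 5), (0, 6), (0, 7), (0, 8), (0, 9), (0, 10), (0, 11), (0, 12), (0, 13), (0, 14), (0, 15), (10, 0), (10, 1), (10, 2), (10, 3), (10, 4), (10, 5), (10, 6), (10, 7), (10, 8), (10, 9), (10, 10), (10, 11), (10, 12), (10, 13), (10, 14), (10, 15), (11, 0), (11, 1), (11, 2), (11, 3), (11, 4), (11, 5), (11, 6), (11, 7), (11, 8), (11, 9), (11, 10), (11, 11), (11, 12), (11, 13), (11, 14), (11, 15), (13, 0), (13, 1), (13, 2), (13, 3), (13, 4), (13, 5), (13, 6), (13, 7), (13, 8), (13, 9), (13, 10), (13, 11), (13, 12), (13, 13), (13, 14), (13, 15), (18, 0), (18, 1), (18, 2), (18, 3), (18, 4), (18, 5), (18, 6), (18, 7), (18, 8), (18, 9), (18, 10), (18, 11), (18, 12), (18, 13), (18, 14), (18, 15), (20, 0), (20, 1), (20, 2), (20, 3), (20, 4), (20, 5), (20, 6), (20, 7), (20, 8), (20, 9), (20, 10), (20, 11), (20, 12), (20, 13), (20, 14), (20, 15), (21, 0), (21, 1), (21, 2), (21, 3), (21, 4), (21, 5), (21, 6), (21, 7), (21, 8), (21, 9), (21, 10), (21, 11), (21, 12), (21, 13), (21, 14), (21, 15), (31, 0), (31, 1), (31, 2), (31, 3), (31, 4), (31, 5), (31, 6), (31, 7), (31, 8), (31, 9), (31, 10), (31, 11), (31, 12), (31, 13), (31, 14), (31, 15)]
Holes: [(0, 0), (0, 1), (0, 2), (0, 3), (0, 4), (0, 5), (0, 6), (0, 7), (0, 8), (0, 9), (0, 10), (0, 11), (0, 12), (0, 13), (0, 14), (0, 15), (10, 0), (10, 1), (10, 2), (10, 3), (10, 4), (10, 5), (10, 6), (10, 7), (10, 8), (10, 9), (10, 10), (10, 11), (10, 12), (10, 13), (10, 14), (10, 15), (11, 0), (11, 1), (11, 2), (11, 3), (11, 4), (11, 5), (11, 6), (11, 7), (11, 8), (11, 9), (11, 10), (11, 11), (11, 12), (11, 13), (11, 14), (11, 15), (13, 0), (13, 1), (13, 2), (13, 3), (13, 4), (13, 5), (13, 6), (13, 7), (13, 8), (13, 9), (13, 10), (13, 11), (13, 12), (13, 13), (13, 14), (13, 15), (18, 0), (18, 1), (18, 2), (18, 3), (18, 4), (18, 5), (18, 6), (18, 7), (18, 8), (18, 9), (18, 10), (18, 11), (18, 12), (18, 13), (18, 14), (18, 15), (20, 0), (20, 1), (20, 2), (20, 3), (20, 4), (20, 5), (20, 6), (20, 7), (20, 8), (20, 9), (20, 10), (20, 11), (20, 12), (20, 13), (20, 14), (20, 15), (21, 0), (21, 1), (21, 2), (21, 3), (21, 4), (21, 5), (21, 6), (21, 7), (21, 8), (21, 9), (21, 10), (21, 11), (21, 12), (21, 13), (21, 14), (21, 15), (31, 0), (31, 1), (31, 2), (31, 3), (31, 4), (31, 5), (31, 6), (31, 7), (31, 8), (31, 9), (31, 10), (31, 11), (31, 12), (31, 13), (31, 14), (31, 15)]

Answer: no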